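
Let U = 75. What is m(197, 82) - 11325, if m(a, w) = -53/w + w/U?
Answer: -69646001/6150 ≈ -11325.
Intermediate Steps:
m(a, w) = -53/w + w/75
m(197, 82) - 11325 = (-53/82 + (1/75)*82) - 11325 = (-53*1/82 + 82/75) - 11325 = (-53/82 + 82/75) - 11325 = 2749/6150 - 11325 = -69646001/6150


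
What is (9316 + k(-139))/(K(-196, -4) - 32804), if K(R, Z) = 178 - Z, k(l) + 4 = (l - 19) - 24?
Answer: -4565/16311 ≈ -0.27987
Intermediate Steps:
k(l) = -47 + l (k(l) = -4 + ((l - 19) - 24) = -4 + ((-19 + l) - 24) = -4 + (-43 + l) = -47 + l)
(9316 + k(-139))/(K(-196, -4) - 32804) = (9316 + (-47 - 139))/((178 - 1*(-4)) - 32804) = (9316 - 186)/((178 + 4) - 32804) = 9130/(182 - 32804) = 9130/(-32622) = 9130*(-1/32622) = -4565/16311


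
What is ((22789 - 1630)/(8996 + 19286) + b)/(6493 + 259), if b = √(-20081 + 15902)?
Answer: 21159/190960064 + I*√4179/6752 ≈ 0.0001108 + 0.0095742*I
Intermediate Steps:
b = I*√4179 (b = √(-4179) = I*√4179 ≈ 64.645*I)
((22789 - 1630)/(8996 + 19286) + b)/(6493 + 259) = ((22789 - 1630)/(8996 + 19286) + I*√4179)/(6493 + 259) = (21159/28282 + I*√4179)/6752 = (21159*(1/28282) + I*√4179)*(1/6752) = (21159/28282 + I*√4179)*(1/6752) = 21159/190960064 + I*√4179/6752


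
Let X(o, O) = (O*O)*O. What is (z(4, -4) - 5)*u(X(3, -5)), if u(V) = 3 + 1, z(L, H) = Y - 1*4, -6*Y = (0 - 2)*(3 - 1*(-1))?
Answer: -92/3 ≈ -30.667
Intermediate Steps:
Y = 4/3 (Y = -(0 - 2)*(3 - 1*(-1))/6 = -(-1)*(3 + 1)/3 = -(-1)*4/3 = -⅙*(-8) = 4/3 ≈ 1.3333)
z(L, H) = -8/3 (z(L, H) = 4/3 - 1*4 = 4/3 - 4 = -8/3)
X(o, O) = O³ (X(o, O) = O²*O = O³)
u(V) = 4
(z(4, -4) - 5)*u(X(3, -5)) = (-8/3 - 5)*4 = -23/3*4 = -92/3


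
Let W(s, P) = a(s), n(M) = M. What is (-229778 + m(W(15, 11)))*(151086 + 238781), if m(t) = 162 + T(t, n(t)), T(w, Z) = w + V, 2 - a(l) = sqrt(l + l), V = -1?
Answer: -89519311205 - 389867*sqrt(30) ≈ -8.9521e+10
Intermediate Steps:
a(l) = 2 - sqrt(2)*sqrt(l) (a(l) = 2 - sqrt(l + l) = 2 - sqrt(2*l) = 2 - sqrt(2)*sqrt(l))
T(w, Z) = -1 + w (T(w, Z) = w - 1 = -1 + w)
W(s, P) = 2 - sqrt(2)*sqrt(s)
m(t) = 161 + t (m(t) = 162 + (-1 + t) = 161 + t)
(-229778 + m(W(15, 11)))*(151086 + 238781) = (-229778 + (161 + (2 - sqrt(2)*sqrt(15))))*(151086 + 238781) = (-229778 + (161 + (2 - sqrt(30))))*389867 = (-229778 + (163 - sqrt(30)))*389867 = (-229615 - sqrt(30))*389867 = -89519311205 - 389867*sqrt(30)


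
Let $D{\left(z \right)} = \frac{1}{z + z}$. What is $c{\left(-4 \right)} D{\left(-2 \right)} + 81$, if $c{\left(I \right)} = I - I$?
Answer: $81$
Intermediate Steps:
$D{\left(z \right)} = \frac{1}{2 z}$
$c{\left(I \right)} = 0$
$c{\left(-4 \right)} D{\left(-2 \right)} + 81 = 0 \frac{1}{2 \left(-2\right)} + 81 = 0 \cdot \frac{1}{2} \left(- \frac{1}{2}\right) + 81 = 0 \left(- \frac{1}{4}\right) + 81 = 0 + 81 = 81$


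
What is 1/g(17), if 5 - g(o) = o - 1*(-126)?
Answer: -1/138 ≈ -0.0072464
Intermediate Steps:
g(o) = -121 - o (g(o) = 5 - (o - 1*(-126)) = 5 - (o + 126) = 5 - (126 + o) = 5 + (-126 - o) = -121 - o)
1/g(17) = 1/(-121 - 1*17) = 1/(-121 - 17) = 1/(-138) = -1/138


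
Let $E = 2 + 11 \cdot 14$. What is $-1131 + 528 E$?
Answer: $81237$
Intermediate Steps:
$E = 156$ ($E = 2 + 154 = 156$)
$-1131 + 528 E = -1131 + 528 \cdot 156 = -1131 + 82368 = 81237$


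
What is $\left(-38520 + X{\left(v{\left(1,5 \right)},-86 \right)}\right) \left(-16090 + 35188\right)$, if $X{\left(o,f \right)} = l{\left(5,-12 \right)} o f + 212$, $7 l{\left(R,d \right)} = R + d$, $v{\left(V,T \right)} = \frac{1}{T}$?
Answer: $- \frac{3656388492}{5} \approx -7.3128 \cdot 10^{8}$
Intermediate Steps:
$l{\left(R,d \right)} = \frac{R}{7} + \frac{d}{7}$ ($l{\left(R,d \right)} = \frac{R + d}{7} = \frac{R}{7} + \frac{d}{7}$)
$X{\left(o,f \right)} = 212 - f o$ ($X{\left(o,f \right)} = \left(\frac{1}{7} \cdot 5 + \frac{1}{7} \left(-12\right)\right) o f + 212 = \left(\frac{5}{7} - \frac{12}{7}\right) o f + 212 = - o f + 212 = - f o + 212 = 212 - f o$)
$\left(-38520 + X{\left(v{\left(1,5 \right)},-86 \right)}\right) \left(-16090 + 35188\right) = \left(-38520 + \left(212 - - \frac{86}{5}\right)\right) \left(-16090 + 35188\right) = \left(-38520 + \left(212 - \left(-86\right) \frac{1}{5}\right)\right) 19098 = \left(-38520 + \left(212 + \frac{86}{5}\right)\right) 19098 = \left(-38520 + \frac{1146}{5}\right) 19098 = \left(- \frac{191454}{5}\right) 19098 = - \frac{3656388492}{5}$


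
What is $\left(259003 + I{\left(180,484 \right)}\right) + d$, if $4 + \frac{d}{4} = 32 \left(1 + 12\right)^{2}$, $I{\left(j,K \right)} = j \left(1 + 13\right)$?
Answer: $283139$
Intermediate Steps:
$I{\left(j,K \right)} = 14 j$ ($I{\left(j,K \right)} = j 14 = 14 j$)
$d = 21616$ ($d = -16 + 4 \cdot 32 \left(1 + 12\right)^{2} = -16 + 4 \cdot 32 \cdot 13^{2} = -16 + 4 \cdot 32 \cdot 169 = -16 + 4 \cdot 5408 = -16 + 21632 = 21616$)
$\left(259003 + I{\left(180,484 \right)}\right) + d = \left(259003 + 14 \cdot 180\right) + 21616 = \left(259003 + 2520\right) + 21616 = 261523 + 21616 = 283139$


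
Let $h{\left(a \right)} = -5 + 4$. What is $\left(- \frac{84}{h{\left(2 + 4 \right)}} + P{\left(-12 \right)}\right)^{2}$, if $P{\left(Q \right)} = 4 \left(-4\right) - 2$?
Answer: $4356$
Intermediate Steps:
$h{\left(a \right)} = -1$
$P{\left(Q \right)} = -18$ ($P{\left(Q \right)} = -16 - 2 = -18$)
$\left(- \frac{84}{h{\left(2 + 4 \right)}} + P{\left(-12 \right)}\right)^{2} = \left(- \frac{84}{-1} - 18\right)^{2} = \left(\left(-84\right) \left(-1\right) - 18\right)^{2} = \left(84 - 18\right)^{2} = 66^{2} = 4356$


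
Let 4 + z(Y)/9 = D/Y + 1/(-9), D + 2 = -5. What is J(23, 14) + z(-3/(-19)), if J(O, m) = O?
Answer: -413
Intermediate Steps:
D = -7 (D = -2 - 5 = -7)
z(Y) = -37 - 63/Y (z(Y) = -36 + 9*(-7/Y + 1/(-9)) = -36 + 9*(-7/Y + 1*(-1/9)) = -36 + 9*(-7/Y - 1/9) = -36 + 9*(-1/9 - 7/Y) = -36 + (-1 - 63/Y) = -37 - 63/Y)
J(23, 14) + z(-3/(-19)) = 23 + (-37 - 63/((-3/(-19)))) = 23 + (-37 - 63/((-3*(-1/19)))) = 23 + (-37 - 63/3/19) = 23 + (-37 - 63*19/3) = 23 + (-37 - 399) = 23 - 436 = -413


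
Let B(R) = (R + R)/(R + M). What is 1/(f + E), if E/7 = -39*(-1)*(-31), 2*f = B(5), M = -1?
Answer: -4/33847 ≈ -0.00011818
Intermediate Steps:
B(R) = 2*R/(-1 + R) (B(R) = (R + R)/(R - 1) = (2*R)/(-1 + R) = 2*R/(-1 + R))
f = 5/4 (f = (2*5/(-1 + 5))/2 = (2*5/4)/2 = (2*5*(¼))/2 = (½)*(5/2) = 5/4 ≈ 1.2500)
E = -8463 (E = 7*(-39*(-1)*(-31)) = 7*(39*(-31)) = 7*(-1209) = -8463)
1/(f + E) = 1/(5/4 - 8463) = 1/(-33847/4) = -4/33847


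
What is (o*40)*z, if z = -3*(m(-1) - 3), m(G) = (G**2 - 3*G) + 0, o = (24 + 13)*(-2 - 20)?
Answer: 97680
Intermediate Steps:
o = -814 (o = 37*(-22) = -814)
m(G) = G**2 - 3*G
z = -3 (z = -3*(-(-3 - 1) - 3) = -3*(-1*(-4) - 3) = -3*(4 - 3) = -3*1 = -3)
(o*40)*z = -814*40*(-3) = -32560*(-3) = 97680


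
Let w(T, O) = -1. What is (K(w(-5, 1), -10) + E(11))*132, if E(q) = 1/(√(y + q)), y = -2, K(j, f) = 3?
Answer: 440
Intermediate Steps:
E(q) = (-2 + q)^(-½) (E(q) = 1/(√(-2 + q)) = (-2 + q)^(-½))
(K(w(-5, 1), -10) + E(11))*132 = (3 + (-2 + 11)^(-½))*132 = (3 + 9^(-½))*132 = (3 + ⅓)*132 = (10/3)*132 = 440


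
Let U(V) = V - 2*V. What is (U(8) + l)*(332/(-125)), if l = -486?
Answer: 164008/125 ≈ 1312.1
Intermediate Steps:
U(V) = -V
(U(8) + l)*(332/(-125)) = (-1*8 - 486)*(332/(-125)) = (-8 - 486)*(332*(-1/125)) = -494*(-332/125) = 164008/125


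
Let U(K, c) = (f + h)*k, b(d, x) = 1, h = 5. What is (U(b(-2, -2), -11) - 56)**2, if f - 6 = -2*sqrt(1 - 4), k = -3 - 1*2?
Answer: 12021 - 2220*I*sqrt(3) ≈ 12021.0 - 3845.2*I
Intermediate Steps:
k = -5 (k = -3 - 2 = -5)
f = 6 - 2*I*sqrt(3) (f = 6 - 2*sqrt(1 - 4) = 6 - 2*I*sqrt(3) ≈ 6.0 - 3.4641*I)
U(K, c) = -55 + 10*I*sqrt(3) (U(K, c) = ((6 - 2*I*sqrt(3)) + 5)*(-5) = (11 - 2*I*sqrt(3))*(-5) = -55 + 10*I*sqrt(3))
(U(b(-2, -2), -11) - 56)**2 = ((-55 + 10*I*sqrt(3)) - 56)**2 = (-111 + 10*I*sqrt(3))**2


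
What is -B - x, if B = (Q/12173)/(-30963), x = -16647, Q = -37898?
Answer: 896351999665/53844657 ≈ 16647.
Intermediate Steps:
B = 5414/53844657 (B = -37898/12173/(-30963) = -37898*1/12173*(-1/30963) = -5414/1739*(-1/30963) = 5414/53844657 ≈ 0.00010055)
-B - x = -1*5414/53844657 - 1*(-16647) = -5414/53844657 + 16647 = 896351999665/53844657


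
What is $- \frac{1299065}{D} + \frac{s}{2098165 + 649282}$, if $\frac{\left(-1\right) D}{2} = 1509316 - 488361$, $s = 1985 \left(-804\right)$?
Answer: $\frac{62069278331}{1122007900754} \approx 0.05532$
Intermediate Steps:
$s = -1595940$
$D = -2041910$ ($D = - 2 \left(1509316 - 488361\right) = \left(-2\right) 1020955 = -2041910$)
$- \frac{1299065}{D} + \frac{s}{2098165 + 649282} = - \frac{1299065}{-2041910} - \frac{1595940}{2098165 + 649282} = \left(-1299065\right) \left(- \frac{1}{2041910}\right) - \frac{1595940}{2747447} = \frac{259813}{408382} - \frac{1595940}{2747447} = \frac{62069278331}{1122007900754}$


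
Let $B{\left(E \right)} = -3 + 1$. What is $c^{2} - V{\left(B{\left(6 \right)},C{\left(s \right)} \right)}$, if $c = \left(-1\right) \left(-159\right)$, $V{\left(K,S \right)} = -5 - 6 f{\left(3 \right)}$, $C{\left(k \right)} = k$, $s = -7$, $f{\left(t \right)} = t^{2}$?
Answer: $25340$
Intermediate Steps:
$B{\left(E \right)} = -2$
$V{\left(K,S \right)} = -59$ ($V{\left(K,S \right)} = -5 - 6 \cdot 3^{2} = -5 - 54 = -59$)
$c = 159$
$c^{2} - V{\left(B{\left(6 \right)},C{\left(s \right)} \right)} = 159^{2} - -59 = 25281 + 59 = 25340$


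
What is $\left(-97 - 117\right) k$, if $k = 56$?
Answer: $-11984$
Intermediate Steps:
$\left(-97 - 117\right) k = \left(-97 - 117\right) 56 = \left(-214\right) 56 = -11984$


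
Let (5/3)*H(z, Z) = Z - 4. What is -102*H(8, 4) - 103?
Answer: -103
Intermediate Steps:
H(z, Z) = -12/5 + 3*Z/5 (H(z, Z) = 3*(Z - 4)/5 = 3*(-4 + Z)/5 = -12/5 + 3*Z/5)
-102*H(8, 4) - 103 = -102*(-12/5 + (⅗)*4) - 103 = -102*(-12/5 + 12/5) - 103 = -102*0 - 103 = 0 - 103 = -103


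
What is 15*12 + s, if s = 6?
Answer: 186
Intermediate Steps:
15*12 + s = 15*12 + 6 = 180 + 6 = 186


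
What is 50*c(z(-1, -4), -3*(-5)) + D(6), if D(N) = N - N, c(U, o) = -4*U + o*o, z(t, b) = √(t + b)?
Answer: 11250 - 200*I*√5 ≈ 11250.0 - 447.21*I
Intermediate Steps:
z(t, b) = √(b + t)
c(U, o) = o² - 4*U (c(U, o) = -4*U + o² = o² - 4*U)
D(N) = 0
50*c(z(-1, -4), -3*(-5)) + D(6) = 50*((-3*(-5))² - 4*√(-4 - 1)) + 0 = 50*(15² - 4*I*√5) + 0 = 50*(225 - 4*I*√5) + 0 = (11250 - 200*I*√5) + 0 = 11250 - 200*I*√5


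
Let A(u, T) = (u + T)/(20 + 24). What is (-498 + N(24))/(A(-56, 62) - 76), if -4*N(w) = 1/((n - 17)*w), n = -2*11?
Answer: 20509621/3124368 ≈ 6.5644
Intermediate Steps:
A(u, T) = T/44 + u/44 (A(u, T) = (T + u)/44 = (T + u)*(1/44) = T/44 + u/44)
n = -22
N(w) = 1/(156*w) (N(w) = -1/(4*(-22 - 17)*w) = -1/(4*(-39)*w) = -(-1)/(156*w) = 1/(156*w))
(-498 + N(24))/(A(-56, 62) - 76) = (-498 + (1/156)/24)/(((1/44)*62 + (1/44)*(-56)) - 76) = (-498 + (1/156)*(1/24))/((31/22 - 14/11) - 76) = (-498 + 1/3744)/(3/22 - 76) = -1864511/(3744*(-1669/22)) = -1864511/3744*(-22/1669) = 20509621/3124368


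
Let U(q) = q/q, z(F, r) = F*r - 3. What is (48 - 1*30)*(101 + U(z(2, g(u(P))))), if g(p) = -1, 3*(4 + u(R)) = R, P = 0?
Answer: 1836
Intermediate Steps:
u(R) = -4 + R/3
z(F, r) = -3 + F*r
U(q) = 1
(48 - 1*30)*(101 + U(z(2, g(u(P))))) = (48 - 1*30)*(101 + 1) = (48 - 30)*102 = 18*102 = 1836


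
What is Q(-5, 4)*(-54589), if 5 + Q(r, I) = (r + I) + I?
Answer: 109178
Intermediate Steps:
Q(r, I) = -5 + r + 2*I (Q(r, I) = -5 + ((r + I) + I) = -5 + ((I + r) + I) = -5 + (r + 2*I) = -5 + r + 2*I)
Q(-5, 4)*(-54589) = (-5 - 5 + 2*4)*(-54589) = (-5 - 5 + 8)*(-54589) = -2*(-54589) = 109178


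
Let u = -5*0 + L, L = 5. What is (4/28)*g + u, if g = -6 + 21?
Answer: 50/7 ≈ 7.1429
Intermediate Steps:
g = 15
u = 5 (u = -5*0 + 5 = 0 + 5 = 5)
(4/28)*g + u = (4/28)*15 + 5 = (4*(1/28))*15 + 5 = (1/7)*15 + 5 = 15/7 + 5 = 50/7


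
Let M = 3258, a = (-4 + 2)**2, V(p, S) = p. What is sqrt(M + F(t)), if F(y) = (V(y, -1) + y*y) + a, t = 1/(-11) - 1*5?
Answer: sqrt(397222)/11 ≈ 57.296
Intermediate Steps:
a = 4 (a = (-2)**2 = 4)
t = -56/11 (t = -1/11 - 5 = -56/11 ≈ -5.0909)
F(y) = 4 + y + y**2 (F(y) = (y + y*y) + 4 = (y + y**2) + 4 = 4 + y + y**2)
sqrt(M + F(t)) = sqrt(3258 + (4 - 56/11 + (-56/11)**2)) = sqrt(3258 + (4 - 56/11 + 3136/121)) = sqrt(3258 + 3004/121) = sqrt(397222/121) = sqrt(397222)/11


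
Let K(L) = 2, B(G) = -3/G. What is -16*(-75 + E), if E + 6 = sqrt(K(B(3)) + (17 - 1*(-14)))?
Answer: 1296 - 16*sqrt(33) ≈ 1204.1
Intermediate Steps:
E = -6 + sqrt(33) (E = -6 + sqrt(2 + (17 - 1*(-14))) = -6 + sqrt(2 + (17 + 14)) = -6 + sqrt(2 + 31) = -6 + sqrt(33) ≈ -0.25544)
-16*(-75 + E) = -16*(-75 + (-6 + sqrt(33))) = -16*(-81 + sqrt(33)) = 1296 - 16*sqrt(33)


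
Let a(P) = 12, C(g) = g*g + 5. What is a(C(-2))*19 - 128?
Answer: 100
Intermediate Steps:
C(g) = 5 + g² (C(g) = g² + 5 = 5 + g²)
a(C(-2))*19 - 128 = 12*19 - 128 = 228 - 128 = 100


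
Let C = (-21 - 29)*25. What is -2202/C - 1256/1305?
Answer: 130361/163125 ≈ 0.79915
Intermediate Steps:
C = -1250 (C = -50*25 = -1250)
-2202/C - 1256/1305 = -2202/(-1250) - 1256/1305 = -2202*(-1/1250) - 1256*1/1305 = 1101/625 - 1256/1305 = 130361/163125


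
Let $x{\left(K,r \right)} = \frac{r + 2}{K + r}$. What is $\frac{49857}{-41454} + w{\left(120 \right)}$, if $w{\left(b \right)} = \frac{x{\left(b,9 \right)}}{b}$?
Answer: $- \frac{42851687}{35650440} \approx -1.202$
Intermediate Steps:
$x{\left(K,r \right)} = \frac{2 + r}{K + r}$
$w{\left(b \right)} = \frac{11}{b \left(9 + b\right)}$ ($w{\left(b \right)} = \frac{\frac{1}{b + 9} \left(2 + 9\right)}{b} = \frac{\frac{1}{9 + b} 11}{b} = \frac{11 \frac{1}{9 + b}}{b} = \frac{11}{b \left(9 + b\right)}$)
$\frac{49857}{-41454} + w{\left(120 \right)} = \frac{49857}{-41454} + \frac{11}{120 \left(9 + 120\right)} = 49857 \left(- \frac{1}{41454}\right) + 11 \cdot \frac{1}{120} \cdot \frac{1}{129} = - \frac{16619}{13818} + 11 \cdot \frac{1}{120} \cdot \frac{1}{129} = - \frac{16619}{13818} + \frac{11}{15480} = - \frac{42851687}{35650440}$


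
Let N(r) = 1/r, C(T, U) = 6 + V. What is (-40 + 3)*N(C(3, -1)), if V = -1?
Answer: -37/5 ≈ -7.4000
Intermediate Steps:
C(T, U) = 5 (C(T, U) = 6 - 1 = 5)
(-40 + 3)*N(C(3, -1)) = (-40 + 3)/5 = -37*⅕ = -37/5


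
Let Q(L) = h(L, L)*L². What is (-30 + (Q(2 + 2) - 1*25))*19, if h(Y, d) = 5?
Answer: 475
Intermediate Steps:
Q(L) = 5*L²
(-30 + (Q(2 + 2) - 1*25))*19 = (-30 + (5*(2 + 2)² - 1*25))*19 = (-30 + (5*4² - 25))*19 = (-30 + (5*16 - 25))*19 = (-30 + (80 - 25))*19 = (-30 + 55)*19 = 25*19 = 475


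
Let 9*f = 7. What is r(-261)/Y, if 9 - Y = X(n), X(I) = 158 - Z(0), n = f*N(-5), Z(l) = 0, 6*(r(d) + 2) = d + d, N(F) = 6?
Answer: 89/149 ≈ 0.59732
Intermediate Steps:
f = 7/9 (f = (1/9)*7 = 7/9 ≈ 0.77778)
r(d) = -2 + d/3 (r(d) = -2 + (d + d)/6 = -2 + (2*d)/6 = -2 + d/3)
n = 14/3 (n = (7/9)*6 = 14/3 ≈ 4.6667)
X(I) = 158 (X(I) = 158 - 1*0 = 158 + 0 = 158)
Y = -149 (Y = 9 - 1*158 = 9 - 158 = -149)
r(-261)/Y = (-2 + (1/3)*(-261))/(-149) = (-2 - 87)*(-1/149) = -89*(-1/149) = 89/149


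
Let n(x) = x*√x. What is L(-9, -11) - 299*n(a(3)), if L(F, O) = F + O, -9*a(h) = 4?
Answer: -20 + 2392*I/27 ≈ -20.0 + 88.593*I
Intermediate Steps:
a(h) = -4/9 (a(h) = -⅑*4 = -4/9)
n(x) = x^(3/2)
L(-9, -11) - 299*n(a(3)) = (-9 - 11) - (-2392)*I/27 = -20 - (-2392)*I/27 = -20 + 2392*I/27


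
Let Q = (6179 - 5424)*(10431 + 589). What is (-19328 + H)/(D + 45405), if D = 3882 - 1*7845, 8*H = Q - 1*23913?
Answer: 8141563/331536 ≈ 24.557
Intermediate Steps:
Q = 8320100 (Q = 755*11020 = 8320100)
H = 8296187/8 (H = (8320100 - 1*23913)/8 = (8320100 - 23913)/8 = (⅛)*8296187 = 8296187/8 ≈ 1.0370e+6)
D = -3963 (D = 3882 - 7845 = -3963)
(-19328 + H)/(D + 45405) = (-19328 + 8296187/8)/(-3963 + 45405) = (8141563/8)/41442 = (8141563/8)*(1/41442) = 8141563/331536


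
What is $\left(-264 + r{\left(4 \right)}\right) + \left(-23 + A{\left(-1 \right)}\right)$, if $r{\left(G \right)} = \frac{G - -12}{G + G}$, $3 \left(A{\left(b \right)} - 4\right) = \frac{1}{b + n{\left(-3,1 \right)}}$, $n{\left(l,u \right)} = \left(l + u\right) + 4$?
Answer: $- \frac{842}{3} \approx -280.67$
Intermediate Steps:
$n{\left(l,u \right)} = 4 + l + u$
$A{\left(b \right)} = 4 + \frac{1}{3 \left(2 + b\right)}$ ($A{\left(b \right)} = 4 + \frac{1}{3 \left(b + \left(4 - 3 + 1\right)\right)} = 4 + \frac{1}{3 \left(b + 2\right)} = 4 + \frac{1}{3 \left(2 + b\right)}$)
$r{\left(G \right)} = \frac{12 + G}{2 G}$ ($r{\left(G \right)} = \frac{G + 12}{2 G} = \left(12 + G\right) \frac{1}{2 G} = \frac{12 + G}{2 G}$)
$\left(-264 + r{\left(4 \right)}\right) + \left(-23 + A{\left(-1 \right)}\right) = \left(-264 + \frac{12 + 4}{2 \cdot 4}\right) - \left(23 - \frac{25 + 12 \left(-1\right)}{3 \left(2 - 1\right)}\right) = \left(-264 + \frac{1}{2} \cdot \frac{1}{4} \cdot 16\right) - \left(23 - \frac{25 - 12}{3 \cdot 1}\right) = \left(-264 + 2\right) - \left(23 - \frac{13}{3}\right) = -262 + \left(-23 + \frac{13}{3}\right) = -262 - \frac{56}{3} = - \frac{842}{3}$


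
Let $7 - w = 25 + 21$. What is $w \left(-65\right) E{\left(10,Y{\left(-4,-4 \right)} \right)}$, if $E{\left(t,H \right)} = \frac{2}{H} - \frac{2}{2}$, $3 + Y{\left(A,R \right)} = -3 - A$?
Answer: $-5070$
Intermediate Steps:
$Y{\left(A,R \right)} = -6 - A$ ($Y{\left(A,R \right)} = -3 - \left(3 + A\right) = -6 - A$)
$E{\left(t,H \right)} = -1 + \frac{2}{H}$ ($E{\left(t,H \right)} = \frac{2}{H} - 1 = -1 + \frac{2}{H}$)
$w = -39$ ($w = 7 - \left(25 + 21\right) = 7 - 46 = -39$)
$w \left(-65\right) E{\left(10,Y{\left(-4,-4 \right)} \right)} = \left(-39\right) \left(-65\right) \frac{2 - \left(-6 - -4\right)}{-6 - -4} = 2535 \frac{2 - \left(-6 + 4\right)}{-6 + 4} = 2535 \frac{2 - -2}{-2} = 2535 \left(- \frac{2 + 2}{2}\right) = 2535 \left(\left(- \frac{1}{2}\right) 4\right) = 2535 \left(-2\right) = -5070$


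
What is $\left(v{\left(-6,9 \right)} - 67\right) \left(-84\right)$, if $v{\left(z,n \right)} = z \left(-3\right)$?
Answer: $4116$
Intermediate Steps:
$v{\left(z,n \right)} = - 3 z$
$\left(v{\left(-6,9 \right)} - 67\right) \left(-84\right) = \left(\left(-3\right) \left(-6\right) - 67\right) \left(-84\right) = \left(18 - 67\right) \left(-84\right) = \left(-49\right) \left(-84\right) = 4116$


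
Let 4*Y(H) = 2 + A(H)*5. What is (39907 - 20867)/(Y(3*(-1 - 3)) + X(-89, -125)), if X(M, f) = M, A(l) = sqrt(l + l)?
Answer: -320960/1499 - 27200*I*sqrt(6)/4497 ≈ -214.12 - 14.816*I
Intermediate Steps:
A(l) = sqrt(2)*sqrt(l) (A(l) = sqrt(2*l) = sqrt(2)*sqrt(l))
Y(H) = 1/2 + 5*sqrt(2)*sqrt(H)/4 (Y(H) = (2 + (sqrt(2)*sqrt(H))*5)/4 = (2 + 5*sqrt(2)*sqrt(H))/4 = 1/2 + 5*sqrt(2)*sqrt(H)/4)
(39907 - 20867)/(Y(3*(-1 - 3)) + X(-89, -125)) = (39907 - 20867)/((1/2 + 5*sqrt(2)*sqrt(3*(-1 - 3))/4) - 89) = 19040/((1/2 + 5*sqrt(2)*sqrt(3*(-4))/4) - 89) = 19040/((1/2 + 5*sqrt(2)*sqrt(-12)/4) - 89) = 19040/((1/2 + 5*sqrt(2)*(2*I*sqrt(3))/4) - 89) = 19040/((1/2 + 5*I*sqrt(6)/2) - 89) = 19040/(-177/2 + 5*I*sqrt(6)/2)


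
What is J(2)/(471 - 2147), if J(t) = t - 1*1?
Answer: -1/1676 ≈ -0.00059666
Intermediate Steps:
J(t) = -1 + t (J(t) = t - 1 = -1 + t)
J(2)/(471 - 2147) = (-1 + 2)/(471 - 2147) = 1/(-1676) = 1*(-1/1676) = -1/1676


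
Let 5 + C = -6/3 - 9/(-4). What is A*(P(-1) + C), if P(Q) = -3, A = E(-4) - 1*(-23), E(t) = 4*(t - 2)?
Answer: 31/4 ≈ 7.7500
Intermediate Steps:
E(t) = -8 + 4*t (E(t) = 4*(-2 + t) = -8 + 4*t)
A = -1 (A = (-8 + 4*(-4)) - 1*(-23) = (-8 - 16) + 23 = -24 + 23 = -1)
C = -19/4 (C = -5 + (-6/3 - 9/(-4)) = -5 + (-6*⅓ - 9*(-¼)) = -5 + (-2 + 9/4) = -5 + ¼ = -19/4 ≈ -4.7500)
A*(P(-1) + C) = -(-3 - 19/4) = -1*(-31/4) = 31/4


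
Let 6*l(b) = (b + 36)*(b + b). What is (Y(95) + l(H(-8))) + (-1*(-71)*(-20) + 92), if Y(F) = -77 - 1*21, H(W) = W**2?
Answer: 2122/3 ≈ 707.33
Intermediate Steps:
l(b) = b*(36 + b)/3 (l(b) = ((b + 36)*(b + b))/6 = ((36 + b)*(2*b))/6 = (2*b*(36 + b))/6 = b*(36 + b)/3)
Y(F) = -98 (Y(F) = -77 - 21 = -98)
(Y(95) + l(H(-8))) + (-1*(-71)*(-20) + 92) = (-98 + (1/3)*(-8)**2*(36 + (-8)**2)) + (-1*(-71)*(-20) + 92) = (-98 + (1/3)*64*(36 + 64)) + (71*(-20) + 92) = (-98 + (1/3)*64*100) + (-1420 + 92) = (-98 + 6400/3) - 1328 = 6106/3 - 1328 = 2122/3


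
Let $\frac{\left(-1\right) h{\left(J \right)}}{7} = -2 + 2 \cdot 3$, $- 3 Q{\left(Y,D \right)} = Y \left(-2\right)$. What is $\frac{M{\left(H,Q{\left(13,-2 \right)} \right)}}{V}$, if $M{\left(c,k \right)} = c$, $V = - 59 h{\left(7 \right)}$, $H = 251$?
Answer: $\frac{251}{1652} \approx 0.15194$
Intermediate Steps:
$Q{\left(Y,D \right)} = \frac{2 Y}{3}$ ($Q{\left(Y,D \right)} = - \frac{Y \left(-2\right)}{3} = - \frac{\left(-2\right) Y}{3} = \frac{2 Y}{3}$)
$h{\left(J \right)} = -28$ ($h{\left(J \right)} = - 7 \left(-2 + 2 \cdot 3\right) = - 7 \left(-2 + 6\right) = \left(-7\right) 4 = -28$)
$V = 1652$ ($V = \left(-59\right) \left(-28\right) = 1652$)
$\frac{M{\left(H,Q{\left(13,-2 \right)} \right)}}{V} = \frac{251}{1652}$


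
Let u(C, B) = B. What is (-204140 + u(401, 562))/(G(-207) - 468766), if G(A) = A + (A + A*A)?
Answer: 203578/426331 ≈ 0.47751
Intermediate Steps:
G(A) = A² + 2*A (G(A) = A + (A + A²) = A² + 2*A)
(-204140 + u(401, 562))/(G(-207) - 468766) = (-204140 + 562)/(-207*(2 - 207) - 468766) = -203578/(-207*(-205) - 468766) = -203578/(42435 - 468766) = -203578/(-426331) = -203578*(-1/426331) = 203578/426331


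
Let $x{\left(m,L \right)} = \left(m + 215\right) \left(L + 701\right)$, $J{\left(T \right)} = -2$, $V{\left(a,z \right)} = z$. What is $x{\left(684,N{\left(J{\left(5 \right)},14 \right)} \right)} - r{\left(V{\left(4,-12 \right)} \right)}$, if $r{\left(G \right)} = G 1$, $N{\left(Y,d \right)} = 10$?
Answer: $639201$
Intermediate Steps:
$x{\left(m,L \right)} = \left(215 + m\right) \left(701 + L\right)$
$r{\left(G \right)} = G$
$x{\left(684,N{\left(J{\left(5 \right)},14 \right)} \right)} - r{\left(V{\left(4,-12 \right)} \right)} = \left(150715 + 215 \cdot 10 + 701 \cdot 684 + 10 \cdot 684\right) - -12 = \left(150715 + 2150 + 479484 + 6840\right) + 12 = 639189 + 12 = 639201$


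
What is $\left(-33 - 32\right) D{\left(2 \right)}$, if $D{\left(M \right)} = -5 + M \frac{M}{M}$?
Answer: $195$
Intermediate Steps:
$D{\left(M \right)} = -5 + M$ ($D{\left(M \right)} = -5 + M 1 = -5 + M$)
$\left(-33 - 32\right) D{\left(2 \right)} = \left(-33 - 32\right) \left(-5 + 2\right) = \left(-65\right) \left(-3\right) = 195$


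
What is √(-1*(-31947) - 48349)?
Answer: I*√16402 ≈ 128.07*I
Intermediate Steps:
√(-1*(-31947) - 48349) = √(31947 - 48349) = √(-16402) = I*√16402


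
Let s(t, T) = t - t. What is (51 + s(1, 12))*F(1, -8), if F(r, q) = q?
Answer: -408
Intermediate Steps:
s(t, T) = 0
(51 + s(1, 12))*F(1, -8) = (51 + 0)*(-8) = 51*(-8) = -408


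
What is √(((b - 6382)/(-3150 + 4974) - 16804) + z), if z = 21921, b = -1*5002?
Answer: √66419421/114 ≈ 71.490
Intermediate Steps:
b = -5002
√(((b - 6382)/(-3150 + 4974) - 16804) + z) = √(((-5002 - 6382)/(-3150 + 4974) - 16804) + 21921) = √((-11384/1824 - 16804) + 21921) = √((-11384*1/1824 - 16804) + 21921) = √((-1423/228 - 16804) + 21921) = √(-3832735/228 + 21921) = √(1165253/228) = √66419421/114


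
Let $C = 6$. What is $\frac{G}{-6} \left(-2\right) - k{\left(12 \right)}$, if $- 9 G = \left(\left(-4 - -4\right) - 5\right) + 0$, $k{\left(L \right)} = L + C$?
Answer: $- \frac{481}{27} \approx -17.815$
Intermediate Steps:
$k{\left(L \right)} = 6 + L$ ($k{\left(L \right)} = L + 6 = 6 + L$)
$G = \frac{5}{9}$ ($G = - \frac{\left(\left(-4 - -4\right) - 5\right) + 0}{9} = - \frac{\left(\left(-4 + 4\right) - 5\right) + 0}{9} = - \frac{\left(0 - 5\right) + 0}{9} = - \frac{-5 + 0}{9} = \left(- \frac{1}{9}\right) \left(-5\right) = \frac{5}{9} \approx 0.55556$)
$\frac{G}{-6} \left(-2\right) - k{\left(12 \right)} = \frac{1}{-6} \cdot \frac{5}{9} \left(-2\right) - \left(6 + 12\right) = \left(- \frac{1}{6}\right) \frac{5}{9} \left(-2\right) - 18 = \left(- \frac{5}{54}\right) \left(-2\right) - 18 = \frac{5}{27} - 18 = - \frac{481}{27}$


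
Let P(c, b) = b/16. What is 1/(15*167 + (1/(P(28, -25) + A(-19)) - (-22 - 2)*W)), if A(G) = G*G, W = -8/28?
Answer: 40257/100567849 ≈ 0.00040030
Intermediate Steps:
W = -2/7 (W = -8*1/28 = -2/7 ≈ -0.28571)
P(c, b) = b/16 (P(c, b) = b*(1/16) = b/16)
A(G) = G**2
1/(15*167 + (1/(P(28, -25) + A(-19)) - (-22 - 2)*W)) = 1/(15*167 + (1/((1/16)*(-25) + (-19)**2) - (-22 - 2)*(-2)/7)) = 1/(2505 + (1/(-25/16 + 361) - (-24)*(-2)/7)) = 1/(2505 + (1/(5751/16) - 1*48/7)) = 1/(2505 + (16/5751 - 48/7)) = 1/(2505 - 275936/40257) = 1/(100567849/40257) = 40257/100567849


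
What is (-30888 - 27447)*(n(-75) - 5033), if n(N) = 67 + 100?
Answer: 283858110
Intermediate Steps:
n(N) = 167
(-30888 - 27447)*(n(-75) - 5033) = (-30888 - 27447)*(167 - 5033) = -58335*(-4866) = 283858110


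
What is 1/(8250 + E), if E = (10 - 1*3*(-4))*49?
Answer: 1/9328 ≈ 0.00010720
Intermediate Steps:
E = 1078 (E = (10 - 3*(-4))*49 = (10 + 12)*49 = 22*49 = 1078)
1/(8250 + E) = 1/(8250 + 1078) = 1/9328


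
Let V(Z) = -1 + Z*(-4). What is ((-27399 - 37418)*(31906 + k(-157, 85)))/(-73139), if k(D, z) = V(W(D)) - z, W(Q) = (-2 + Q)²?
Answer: -4492077368/73139 ≈ -61418.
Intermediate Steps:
V(Z) = -1 - 4*Z
k(D, z) = -1 - z - 4*(-2 + D)² (k(D, z) = (-1 - 4*(-2 + D)²) - z = -1 - z - 4*(-2 + D)²)
((-27399 - 37418)*(31906 + k(-157, 85)))/(-73139) = ((-27399 - 37418)*(31906 + (-1 - 1*85 - 4*(-2 - 157)²)))/(-73139) = -64817*(31906 + (-1 - 85 - 4*(-159)²))*(-1/73139) = -64817*(31906 + (-1 - 85 - 4*25281))*(-1/73139) = -64817*(31906 + (-1 - 85 - 101124))*(-1/73139) = -64817*(31906 - 101210)*(-1/73139) = -64817*(-69304)*(-1/73139) = 4492077368*(-1/73139) = -4492077368/73139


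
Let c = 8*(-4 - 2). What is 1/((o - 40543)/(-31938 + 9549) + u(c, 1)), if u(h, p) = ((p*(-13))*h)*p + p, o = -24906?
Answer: 22389/14058574 ≈ 0.0015926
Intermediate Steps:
c = -48 (c = 8*(-6) = -48)
u(h, p) = p - 13*h*p² (u(h, p) = ((-13*p)*h)*p + p = (-13*h*p)*p + p = -13*h*p² + p = p - 13*h*p²)
1/((o - 40543)/(-31938 + 9549) + u(c, 1)) = 1/((-24906 - 40543)/(-31938 + 9549) + 1*(1 - 13*(-48)*1)) = 1/(-65449/(-22389) + 1*(1 + 624)) = 1/(-65449*(-1/22389) + 1*625) = 1/(65449/22389 + 625) = 1/(14058574/22389) = 22389/14058574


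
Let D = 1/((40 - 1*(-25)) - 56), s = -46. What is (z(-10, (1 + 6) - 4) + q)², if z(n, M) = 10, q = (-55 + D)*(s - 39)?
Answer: 1770726400/81 ≈ 2.1861e+7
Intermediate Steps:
D = ⅑ (D = 1/((40 + 25) - 56) = 1/(65 - 56) = 1/9 = ⅑ ≈ 0.11111)
q = 41990/9 (q = (-55 + ⅑)*(-46 - 39) = -494/9*(-85) = 41990/9 ≈ 4665.6)
(z(-10, (1 + 6) - 4) + q)² = (10 + 41990/9)² = (42080/9)² = 1770726400/81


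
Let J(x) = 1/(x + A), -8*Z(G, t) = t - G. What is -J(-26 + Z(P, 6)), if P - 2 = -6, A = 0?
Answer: 4/109 ≈ 0.036697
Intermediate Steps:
P = -4 (P = 2 - 6 = -4)
Z(G, t) = -t/8 + G/8 (Z(G, t) = -(t - G)/8 = -t/8 + G/8)
J(x) = 1/x (J(x) = 1/(x + 0) = 1/x)
-J(-26 + Z(P, 6)) = -1/(-26 + (-⅛*6 + (⅛)*(-4))) = -1/(-26 + (-¾ - ½)) = -1/(-26 - 5/4) = -1/(-109/4) = -1*(-4/109) = 4/109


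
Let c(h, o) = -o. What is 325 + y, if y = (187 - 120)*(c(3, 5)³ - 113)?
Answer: -15621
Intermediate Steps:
y = -15946 (y = (187 - 120)*((-1*5)³ - 113) = 67*((-5)³ - 113) = 67*(-125 - 113) = 67*(-238) = -15946)
325 + y = 325 - 15946 = -15621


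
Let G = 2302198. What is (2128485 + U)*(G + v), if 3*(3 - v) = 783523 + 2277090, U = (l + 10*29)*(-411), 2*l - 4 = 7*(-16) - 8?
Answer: 2606469728890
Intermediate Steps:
l = -58 (l = 2 + (7*(-16) - 8)/2 = 2 + (-112 - 8)/2 = 2 + (1/2)*(-120) = 2 - 60 = -58)
U = -95352 (U = (-58 + 10*29)*(-411) = (-58 + 290)*(-411) = 232*(-411) = -95352)
v = -3060604/3 (v = 3 - (783523 + 2277090)/3 = 3 - 1/3*3060613 = 3 - 3060613/3 = -3060604/3 ≈ -1.0202e+6)
(2128485 + U)*(G + v) = (2128485 - 95352)*(2302198 - 3060604/3) = 2033133*(3845990/3) = 2606469728890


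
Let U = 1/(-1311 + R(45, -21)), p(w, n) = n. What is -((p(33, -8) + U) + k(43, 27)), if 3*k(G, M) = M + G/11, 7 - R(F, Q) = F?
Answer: -102491/44517 ≈ -2.3023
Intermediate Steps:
R(F, Q) = 7 - F
k(G, M) = M/3 + G/33 (k(G, M) = (M + G/11)/3 = M/3 + G/33)
U = -1/1349 (U = 1/(-1311 + (7 - 1*45)) = 1/(-1311 + (7 - 45)) = 1/(-1311 - 38) = 1/(-1349) = -1/1349 ≈ -0.00074129)
-((p(33, -8) + U) + k(43, 27)) = -((-8 - 1/1349) + ((⅓)*27 + (1/33)*43)) = -(-10793/1349 + (9 + 43/33)) = -(-10793/1349 + 340/33) = -1*102491/44517 = -102491/44517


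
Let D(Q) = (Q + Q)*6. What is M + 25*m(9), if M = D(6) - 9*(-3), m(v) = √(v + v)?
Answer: 99 + 75*√2 ≈ 205.07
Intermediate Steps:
D(Q) = 12*Q (D(Q) = (2*Q)*6 = 12*Q)
m(v) = √2*√v (m(v) = √(2*v) = √2*√v)
M = 99 (M = 12*6 - 9*(-3) = 72 - 3*(-9) = 72 + 27 = 99)
M + 25*m(9) = 99 + 25*(√2*√9) = 99 + 25*(√2*3) = 99 + 25*(3*√2) = 99 + 75*√2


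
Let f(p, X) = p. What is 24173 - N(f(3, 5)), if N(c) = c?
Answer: 24170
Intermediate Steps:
24173 - N(f(3, 5)) = 24173 - 1*3 = 24173 - 3 = 24170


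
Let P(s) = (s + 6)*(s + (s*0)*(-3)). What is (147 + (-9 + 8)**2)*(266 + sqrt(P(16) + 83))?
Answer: 39368 + 148*sqrt(435) ≈ 42455.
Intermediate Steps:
P(s) = s*(6 + s) (P(s) = (6 + s)*(s + 0*(-3)) = (6 + s)*(s + 0) = (6 + s)*s = s*(6 + s))
(147 + (-9 + 8)**2)*(266 + sqrt(P(16) + 83)) = (147 + (-9 + 8)**2)*(266 + sqrt(16*(6 + 16) + 83)) = (147 + (-1)**2)*(266 + sqrt(16*22 + 83)) = (147 + 1)*(266 + sqrt(352 + 83)) = 148*(266 + sqrt(435)) = 39368 + 148*sqrt(435)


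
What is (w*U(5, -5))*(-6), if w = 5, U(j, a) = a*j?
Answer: 750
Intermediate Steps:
(w*U(5, -5))*(-6) = (5*(-5*5))*(-6) = (5*(-25))*(-6) = -125*(-6) = 750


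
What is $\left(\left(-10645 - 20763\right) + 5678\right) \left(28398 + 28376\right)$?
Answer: $-1460795020$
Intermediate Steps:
$\left(\left(-10645 - 20763\right) + 5678\right) \left(28398 + 28376\right) = \left(-31408 + 5678\right) 56774 = \left(-25730\right) 56774 = -1460795020$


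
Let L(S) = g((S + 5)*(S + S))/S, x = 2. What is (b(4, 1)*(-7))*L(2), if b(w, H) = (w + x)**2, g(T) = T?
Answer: -3528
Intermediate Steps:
L(S) = 10 + 2*S (L(S) = ((S + 5)*(S + S))/S = ((5 + S)*(2*S))/S = (2*S*(5 + S))/S = 10 + 2*S)
b(w, H) = (2 + w)**2 (b(w, H) = (w + 2)**2 = (2 + w)**2)
(b(4, 1)*(-7))*L(2) = ((2 + 4)**2*(-7))*(10 + 2*2) = (6**2*(-7))*(10 + 4) = (36*(-7))*14 = -252*14 = -3528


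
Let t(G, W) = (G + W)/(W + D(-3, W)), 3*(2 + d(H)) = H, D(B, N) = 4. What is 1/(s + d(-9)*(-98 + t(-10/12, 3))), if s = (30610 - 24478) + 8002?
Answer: 42/614143 ≈ 6.8388e-5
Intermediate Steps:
d(H) = -2 + H/3
s = 14134 (s = 6132 + 8002 = 14134)
t(G, W) = (G + W)/(4 + W) (t(G, W) = (G + W)/(W + 4) = (G + W)/(4 + W))
1/(s + d(-9)*(-98 + t(-10/12, 3))) = 1/(14134 + (-2 + (⅓)*(-9))*(-98 + (-10/12 + 3)/(4 + 3))) = 1/(14134 + (-2 - 3)*(-98 + (-10*1/12 + 3)/7)) = 1/(14134 - 5*(-98 + (-⅚ + 3)/7)) = 1/(14134 - 5*(-98 + (⅐)*(13/6))) = 1/(14134 - 5*(-98 + 13/42)) = 1/(14134 - 5*(-4103/42)) = 1/(14134 + 20515/42) = 1/(614143/42) = 42/614143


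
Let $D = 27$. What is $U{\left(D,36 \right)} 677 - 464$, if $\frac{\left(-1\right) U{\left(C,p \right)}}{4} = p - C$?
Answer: $-24836$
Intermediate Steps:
$U{\left(C,p \right)} = - 4 p + 4 C$ ($U{\left(C,p \right)} = - 4 \left(p - C\right) = - 4 p + 4 C$)
$U{\left(D,36 \right)} 677 - 464 = \left(\left(-4\right) 36 + 4 \cdot 27\right) 677 - 464 = \left(-144 + 108\right) 677 - 464 = \left(-36\right) 677 - 464 = -24372 - 464 = -24836$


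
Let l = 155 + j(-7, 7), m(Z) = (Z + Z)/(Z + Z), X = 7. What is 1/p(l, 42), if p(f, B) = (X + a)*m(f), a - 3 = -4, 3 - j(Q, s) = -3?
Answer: ⅙ ≈ 0.16667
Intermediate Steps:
j(Q, s) = 6 (j(Q, s) = 3 - 1*(-3) = 3 + 3 = 6)
m(Z) = 1 (m(Z) = (2*Z)/((2*Z)) = (2*Z)*(1/(2*Z)) = 1)
a = -1 (a = 3 - 4 = -1)
l = 161 (l = 155 + 6 = 161)
p(f, B) = 6 (p(f, B) = (7 - 1)*1 = 6*1 = 6)
1/p(l, 42) = 1/6 = ⅙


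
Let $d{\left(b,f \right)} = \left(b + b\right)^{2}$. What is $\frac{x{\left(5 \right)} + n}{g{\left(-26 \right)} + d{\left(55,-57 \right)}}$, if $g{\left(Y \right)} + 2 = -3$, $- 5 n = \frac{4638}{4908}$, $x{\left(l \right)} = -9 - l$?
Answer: $- \frac{58033}{49468550} \approx -0.0011731$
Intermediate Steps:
$n = - \frac{773}{4090}$ ($n = - \frac{4638 \cdot \frac{1}{4908}}{5} = \left(- \frac{1}{5}\right) \frac{773}{818} = - \frac{773}{4090} \approx -0.189$)
$g{\left(Y \right)} = -5$ ($g{\left(Y \right)} = -2 - 3 = -5$)
$d{\left(b,f \right)} = 4 b^{2}$ ($d{\left(b,f \right)} = \left(2 b\right)^{2} = 4 b^{2}$)
$\frac{x{\left(5 \right)} + n}{g{\left(-26 \right)} + d{\left(55,-57 \right)}} = \frac{\left(-9 - 5\right) - \frac{773}{4090}}{-5 + 4 \cdot 55^{2}} = \frac{\left(-9 - 5\right) - \frac{773}{4090}}{-5 + 4 \cdot 3025} = \frac{-14 - \frac{773}{4090}}{-5 + 12100} = - \frac{58033}{4090 \cdot 12095} = \left(- \frac{58033}{4090}\right) \frac{1}{12095} = - \frac{58033}{49468550}$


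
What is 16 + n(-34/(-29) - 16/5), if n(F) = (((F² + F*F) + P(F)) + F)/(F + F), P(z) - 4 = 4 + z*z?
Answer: 489641/42630 ≈ 11.486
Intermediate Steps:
P(z) = 8 + z² (P(z) = 4 + (4 + z*z) = 4 + (4 + z²) = 8 + z²)
n(F) = (8 + F + 3*F²)/(2*F) (n(F) = (((F² + F*F) + (8 + F²)) + F)/(F + F) = (((F² + F²) + (8 + F²)) + F)/((2*F)) = ((2*F² + (8 + F²)) + F)*(1/(2*F)) = ((8 + 3*F²) + F)*(1/(2*F)) = (8 + F + 3*F²)*(1/(2*F)) = (8 + F + 3*F²)/(2*F))
16 + n(-34/(-29) - 16/5) = 16 + (8 + (-34/(-29) - 16/5) + 3*(-34/(-29) - 16/5)²)/(2*(-34/(-29) - 16/5)) = 16 + (8 + (-34*(-1/29) - 16*⅕) + 3*(-34*(-1/29) - 16*⅕)²)/(2*(-34*(-1/29) - 16*⅕)) = 16 + (8 + (34/29 - 16/5) + 3*(34/29 - 16/5)²)/(2*(34/29 - 16/5)) = 16 + (8 - 294/145 + 3*(-294/145)²)/(2*(-294/145)) = 16 + (½)*(-145/294)*(8 - 294/145 + 3*(86436/21025)) = 16 + (½)*(-145/294)*(8 - 294/145 + 259308/21025) = 16 + (½)*(-145/294)*(384878/21025) = 16 - 192439/42630 = 489641/42630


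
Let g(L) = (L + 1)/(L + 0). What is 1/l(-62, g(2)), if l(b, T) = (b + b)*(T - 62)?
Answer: 1/7502 ≈ 0.00013330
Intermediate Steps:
g(L) = (1 + L)/L
l(b, T) = 2*b*(-62 + T) (l(b, T) = (2*b)*(-62 + T) = 2*b*(-62 + T))
1/l(-62, g(2)) = 1/(2*(-62)*(-62 + (1 + 2)/2)) = 1/(2*(-62)*(-62 + (½)*3)) = 1/(2*(-62)*(-62 + 3/2)) = 1/(2*(-62)*(-121/2)) = 1/7502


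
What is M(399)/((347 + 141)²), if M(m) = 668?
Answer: 167/59536 ≈ 0.0028050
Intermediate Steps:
M(399)/((347 + 141)²) = 668/((347 + 141)²) = 668/(488²) = 668/238144 = 668*(1/238144) = 167/59536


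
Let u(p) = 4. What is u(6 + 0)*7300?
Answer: 29200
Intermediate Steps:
u(6 + 0)*7300 = 4*7300 = 29200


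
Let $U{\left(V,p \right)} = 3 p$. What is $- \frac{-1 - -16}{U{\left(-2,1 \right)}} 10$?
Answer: $-50$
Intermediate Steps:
$- \frac{-1 - -16}{U{\left(-2,1 \right)}} 10 = - \frac{-1 - -16}{3 \cdot 1} \cdot 10 = - \frac{-1 + 16}{3} \cdot 10 = - \frac{15}{3} \cdot 10 = \left(-1\right) 5 \cdot 10 = \left(-5\right) 10 = -50$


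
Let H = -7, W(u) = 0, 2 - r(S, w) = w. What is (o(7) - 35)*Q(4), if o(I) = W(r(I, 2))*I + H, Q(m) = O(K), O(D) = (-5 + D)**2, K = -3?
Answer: -2688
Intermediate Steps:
r(S, w) = 2 - w
Q(m) = 64 (Q(m) = (-5 - 3)**2 = (-8)**2 = 64)
o(I) = -7 (o(I) = 0*I - 7 = 0 - 7 = -7)
(o(7) - 35)*Q(4) = (-7 - 35)*64 = -42*64 = -2688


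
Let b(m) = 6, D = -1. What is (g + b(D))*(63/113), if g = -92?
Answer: -5418/113 ≈ -47.947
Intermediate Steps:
(g + b(D))*(63/113) = (-92 + 6)*(63/113) = -5418/113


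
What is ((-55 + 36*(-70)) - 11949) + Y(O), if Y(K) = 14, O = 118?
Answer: -14510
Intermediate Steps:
((-55 + 36*(-70)) - 11949) + Y(O) = ((-55 + 36*(-70)) - 11949) + 14 = ((-55 - 2520) - 11949) + 14 = (-2575 - 11949) + 14 = -14524 + 14 = -14510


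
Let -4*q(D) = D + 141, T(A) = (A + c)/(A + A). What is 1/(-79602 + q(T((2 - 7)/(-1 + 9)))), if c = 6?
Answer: -40/3185447 ≈ -1.2557e-5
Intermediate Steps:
T(A) = (6 + A)/(2*A) (T(A) = (A + 6)/(A + A) = (6 + A)/((2*A)) = (6 + A)*(1/(2*A)) = (6 + A)/(2*A))
q(D) = -141/4 - D/4 (q(D) = -(D + 141)/4 = -(141 + D)/4 = -141/4 - D/4)
1/(-79602 + q(T((2 - 7)/(-1 + 9)))) = 1/(-79602 + (-141/4 - (6 + (2 - 7)/(-1 + 9))/(8*((2 - 7)/(-1 + 9))))) = 1/(-79602 + (-141/4 - (6 - 5/8)/(8*((-5/8))))) = 1/(-79602 + (-141/4 - (6 - 5*1/8)/(8*((-5*1/8))))) = 1/(-79602 + (-141/4 - (6 - 5/8)/(8*(-5/8)))) = 1/(-79602 + (-141/4 - (-8)*43/(8*5*8))) = 1/(-79602 + (-141/4 - 1/4*(-43/10))) = 1/(-79602 + (-141/4 + 43/40)) = 1/(-79602 - 1367/40) = 1/(-3185447/40) = -40/3185447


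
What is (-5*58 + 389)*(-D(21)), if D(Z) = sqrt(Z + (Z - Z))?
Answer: -99*sqrt(21) ≈ -453.67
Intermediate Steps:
D(Z) = sqrt(Z) (D(Z) = sqrt(Z + 0) = sqrt(Z))
(-5*58 + 389)*(-D(21)) = (-5*58 + 389)*(-sqrt(21)) = (-290 + 389)*(-sqrt(21)) = 99*(-sqrt(21)) = -99*sqrt(21)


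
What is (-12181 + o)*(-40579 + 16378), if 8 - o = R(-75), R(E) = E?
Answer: 292783698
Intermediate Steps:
o = 83 (o = 8 - 1*(-75) = 8 + 75 = 83)
(-12181 + o)*(-40579 + 16378) = (-12181 + 83)*(-40579 + 16378) = -12098*(-24201) = 292783698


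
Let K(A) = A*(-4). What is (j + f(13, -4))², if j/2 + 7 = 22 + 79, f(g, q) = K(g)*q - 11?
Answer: 148225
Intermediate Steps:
K(A) = -4*A
f(g, q) = -11 - 4*g*q (f(g, q) = (-4*g)*q - 11 = -4*g*q - 11 = -11 - 4*g*q)
j = 188 (j = -14 + 2*(22 + 79) = -14 + 2*101 = -14 + 202 = 188)
(j + f(13, -4))² = (188 + (-11 - 4*13*(-4)))² = (188 + (-11 + 208))² = (188 + 197)² = 385² = 148225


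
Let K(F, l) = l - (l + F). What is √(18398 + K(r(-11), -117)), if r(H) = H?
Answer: √18409 ≈ 135.68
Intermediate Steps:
K(F, l) = -F (K(F, l) = l - (F + l) = l + (-F - l) = -F)
√(18398 + K(r(-11), -117)) = √(18398 - 1*(-11)) = √(18398 + 11) = √18409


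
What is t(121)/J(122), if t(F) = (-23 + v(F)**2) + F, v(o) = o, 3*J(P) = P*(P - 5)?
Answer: 4913/1586 ≈ 3.0977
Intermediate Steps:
J(P) = P*(-5 + P)/3 (J(P) = (P*(P - 5))/3 = (P*(-5 + P))/3 = P*(-5 + P)/3)
t(F) = -23 + F + F**2 (t(F) = (-23 + F**2) + F = -23 + F + F**2)
t(121)/J(122) = (-23 + 121 + 121**2)/(((1/3)*122*(-5 + 122))) = (-23 + 121 + 14641)/(((1/3)*122*117)) = 14739/4758 = 14739*(1/4758) = 4913/1586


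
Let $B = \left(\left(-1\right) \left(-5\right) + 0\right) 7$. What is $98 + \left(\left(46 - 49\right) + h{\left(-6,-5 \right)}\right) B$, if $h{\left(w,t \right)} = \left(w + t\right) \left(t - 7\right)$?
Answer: $4613$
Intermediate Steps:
$h{\left(w,t \right)} = \left(-7 + t\right) \left(t + w\right)$ ($h{\left(w,t \right)} = \left(t + w\right) \left(-7 + t\right) = \left(-7 + t\right) \left(t + w\right)$)
$B = 35$ ($B = \left(5 + 0\right) 7 = 5 \cdot 7 = 35$)
$98 + \left(\left(46 - 49\right) + h{\left(-6,-5 \right)}\right) B = 98 + \left(\left(46 - 49\right) - \left(-107 - 25\right)\right) 35 = 98 + \left(-3 + \left(25 + 35 + 42 + 30\right)\right) 35 = 98 + \left(-3 + 132\right) 35 = 98 + 129 \cdot 35 = 98 + 4515 = 4613$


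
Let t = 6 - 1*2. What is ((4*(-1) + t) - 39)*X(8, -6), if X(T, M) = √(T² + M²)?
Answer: -390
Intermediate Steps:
t = 4 (t = 6 - 2 = 4)
X(T, M) = √(M² + T²)
((4*(-1) + t) - 39)*X(8, -6) = ((4*(-1) + 4) - 39)*√((-6)² + 8²) = ((-4 + 4) - 39)*√(36 + 64) = (0 - 39)*√100 = -39*10 = -390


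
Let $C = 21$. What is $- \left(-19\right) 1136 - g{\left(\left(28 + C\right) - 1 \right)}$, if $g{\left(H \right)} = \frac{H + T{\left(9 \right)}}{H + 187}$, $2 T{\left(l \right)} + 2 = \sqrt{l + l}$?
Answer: $\frac{107919}{5} - \frac{3 \sqrt{2}}{470} \approx 21584.0$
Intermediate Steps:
$T{\left(l \right)} = -1 + \frac{\sqrt{2} \sqrt{l}}{2}$ ($T{\left(l \right)} = -1 + \frac{\sqrt{l + l}}{2} = -1 + \frac{\sqrt{2 l}}{2} = -1 + \frac{\sqrt{2} \sqrt{l}}{2}$)
$g{\left(H \right)} = \frac{-1 + H + \frac{3 \sqrt{2}}{2}}{187 + H}$ ($g{\left(H \right)} = \frac{H - \left(1 - \frac{\sqrt{2} \sqrt{9}}{2}\right)}{H + 187} = \frac{H - \left(1 - \frac{1}{2} \sqrt{2} \cdot 3\right)}{187 + H} = \frac{H - \left(1 - \frac{3 \sqrt{2}}{2}\right)}{187 + H} = \frac{-1 + H + \frac{3 \sqrt{2}}{2}}{187 + H}$)
$- \left(-19\right) 1136 - g{\left(\left(28 + C\right) - 1 \right)} = - \left(-19\right) 1136 - \frac{-1 + \left(\left(28 + 21\right) - 1\right) + \frac{3 \sqrt{2}}{2}}{187 + \left(\left(28 + 21\right) - 1\right)} = \left(-1\right) \left(-21584\right) - \frac{-1 + \left(49 - 1\right) + \frac{3 \sqrt{2}}{2}}{187 + \left(49 - 1\right)} = 21584 - \frac{-1 + 48 + \frac{3 \sqrt{2}}{2}}{187 + 48} = 21584 - \frac{47 + \frac{3 \sqrt{2}}{2}}{235} = 21584 - \left(\frac{1}{5} + \frac{3 \sqrt{2}}{470}\right) = \frac{107919}{5} - \frac{3 \sqrt{2}}{470}$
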